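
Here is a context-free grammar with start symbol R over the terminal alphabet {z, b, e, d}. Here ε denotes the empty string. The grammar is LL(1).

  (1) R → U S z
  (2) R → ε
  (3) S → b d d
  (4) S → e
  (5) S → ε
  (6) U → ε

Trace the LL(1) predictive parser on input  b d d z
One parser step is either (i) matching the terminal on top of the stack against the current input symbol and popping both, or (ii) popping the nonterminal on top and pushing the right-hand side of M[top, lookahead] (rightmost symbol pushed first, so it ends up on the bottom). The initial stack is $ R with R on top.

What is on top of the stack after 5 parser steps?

step 1: stack=$ R  input=b d d z $  — expand R → U S z
step 2: stack=$ z S U  input=b d d z $  — expand U → ε
step 3: stack=$ z S  input=b d d z $  — expand S → b d d
step 4: stack=$ z d d b  input=b d d z $  — match b
step 5: stack=$ z d d  input=d d z $  — match d
Stack after step 5: $ z d (top = d).

d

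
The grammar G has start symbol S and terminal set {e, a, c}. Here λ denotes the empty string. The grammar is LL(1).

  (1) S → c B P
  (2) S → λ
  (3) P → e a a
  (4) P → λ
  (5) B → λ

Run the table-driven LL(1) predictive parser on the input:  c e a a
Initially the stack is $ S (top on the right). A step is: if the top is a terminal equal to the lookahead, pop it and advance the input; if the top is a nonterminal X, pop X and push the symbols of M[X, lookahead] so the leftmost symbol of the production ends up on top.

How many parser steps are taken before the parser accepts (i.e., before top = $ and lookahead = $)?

7

     Stack    Input      Action
  1  $ S      c e a a $  expand S → c B P
  2  $ P B c  c e a a $  match c
  3  $ P B    e a a $    expand B → λ
  4  $ P      e a a $    expand P → e a a
  5  $ a a e  e a a $    match e
  6  $ a a    a a $      match a
  7  $ a      a $        match a
Accept reached after 7 steps.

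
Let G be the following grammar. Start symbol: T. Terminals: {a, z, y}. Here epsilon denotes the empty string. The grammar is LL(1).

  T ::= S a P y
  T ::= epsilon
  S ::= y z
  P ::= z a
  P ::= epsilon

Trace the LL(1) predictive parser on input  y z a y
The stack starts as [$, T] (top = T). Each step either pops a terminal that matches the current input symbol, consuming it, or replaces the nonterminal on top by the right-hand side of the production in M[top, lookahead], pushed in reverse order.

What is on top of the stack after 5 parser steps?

P

     Stack        Input      Action
  1  $ T          y z a y $  expand T ::= S a P y
  2  $ y P a S    y z a y $  expand S ::= y z
  3  $ y P a z y  y z a y $  match y
  4  $ y P a z    z a y $    match z
  5  $ y P a      a y $      match a
Stack after step 5: $ y P (top = P).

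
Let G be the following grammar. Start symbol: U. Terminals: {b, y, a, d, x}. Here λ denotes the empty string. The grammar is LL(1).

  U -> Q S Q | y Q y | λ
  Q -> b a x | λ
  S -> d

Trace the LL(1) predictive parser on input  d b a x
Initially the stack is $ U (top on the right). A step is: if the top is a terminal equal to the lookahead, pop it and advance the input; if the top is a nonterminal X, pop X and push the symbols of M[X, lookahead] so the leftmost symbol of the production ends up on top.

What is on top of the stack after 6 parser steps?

a

     Stack    Input      Action
  1  $ U      d b a x $  expand U -> Q S Q
  2  $ Q S Q  d b a x $  expand Q -> λ
  3  $ Q S    d b a x $  expand S -> d
  4  $ Q d    d b a x $  match d
  5  $ Q      b a x $    expand Q -> b a x
  6  $ x a b  b a x $    match b
Stack after step 6: $ x a (top = a).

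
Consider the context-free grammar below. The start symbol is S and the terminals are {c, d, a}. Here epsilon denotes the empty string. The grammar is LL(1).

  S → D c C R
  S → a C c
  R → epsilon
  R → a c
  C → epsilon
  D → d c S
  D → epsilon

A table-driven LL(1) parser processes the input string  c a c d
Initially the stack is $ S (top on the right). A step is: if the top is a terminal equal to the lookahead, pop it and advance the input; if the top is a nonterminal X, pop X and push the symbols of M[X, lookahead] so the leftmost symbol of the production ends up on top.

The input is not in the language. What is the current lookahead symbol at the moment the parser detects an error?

d

step 1: stack=$ S  input=c a c d $  — expand S → D c C R
step 2: stack=$ R C c D  input=c a c d $  — expand D → epsilon
step 3: stack=$ R C c  input=c a c d $  — match c
step 4: stack=$ R C  input=a c d $  — expand C → epsilon
step 5: stack=$ R  input=a c d $  — expand R → a c
step 6: stack=$ c a  input=a c d $  — match a
step 7: stack=$ c  input=c d $  — match c
step 8: stack=$  input=d $  — error: stack empty but input remains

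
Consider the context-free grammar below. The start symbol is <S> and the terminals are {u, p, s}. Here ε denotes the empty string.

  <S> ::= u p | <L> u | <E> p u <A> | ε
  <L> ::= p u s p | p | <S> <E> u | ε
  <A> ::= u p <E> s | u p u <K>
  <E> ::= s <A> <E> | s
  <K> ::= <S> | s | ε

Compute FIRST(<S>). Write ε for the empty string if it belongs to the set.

{ε, p, s, u}

FIRST(<A>): from <A>::=u p <E> s we get {u}; from <A>::=u p u <K> we get {u}. So FIRST(<A>) = {u}.
FIRST(<E>): from <E>::=s <A> <E> we get {s}; from <E>::=s we get {s}. So FIRST(<E>) = {s}.
FIRST(<S>): from <S>::=u p we get {u}; from <S>::=<L> u we get {p, s, u}; from <S>::=<E> p u <A> we get {s}; from <S>::=ε we get {ε}. So FIRST(<S>) = {ε, p, s, u}.
FIRST(<L>): from <L>::=p u s p we get {p}; from <L>::=p we get {p}; from <L>::=<S> <E> u we get {p, s, u}; from <L>::=ε we get {ε}. So FIRST(<L>) = {ε, p, s, u}.
FIRST(<K>): from <K>::=<S> we get {ε, p, s, u}; from <K>::=s we get {s}; from <K>::=ε we get {ε}. So FIRST(<K>) = {ε, p, s, u}.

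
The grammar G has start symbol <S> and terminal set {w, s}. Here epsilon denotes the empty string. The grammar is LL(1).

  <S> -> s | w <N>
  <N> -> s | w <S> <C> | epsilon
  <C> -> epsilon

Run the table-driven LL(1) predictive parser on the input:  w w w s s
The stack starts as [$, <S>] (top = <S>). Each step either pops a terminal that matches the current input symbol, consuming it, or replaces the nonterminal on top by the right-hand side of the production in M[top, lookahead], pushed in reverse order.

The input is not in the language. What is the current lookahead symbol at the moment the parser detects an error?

step 1: stack=$ <S>  input=w w w s s $  — expand <S> -> w <N>
step 2: stack=$ <N> w  input=w w w s s $  — match w
step 3: stack=$ <N>  input=w w s s $  — expand <N> -> w <S> <C>
step 4: stack=$ <C> <S> w  input=w w s s $  — match w
step 5: stack=$ <C> <S>  input=w s s $  — expand <S> -> w <N>
step 6: stack=$ <C> <N> w  input=w s s $  — match w
step 7: stack=$ <C> <N>  input=s s $  — expand <N> -> s
step 8: stack=$ <C> s  input=s s $  — match s
step 9: stack=$ <C>  input=s $  — error: M[<C>, s] is empty

s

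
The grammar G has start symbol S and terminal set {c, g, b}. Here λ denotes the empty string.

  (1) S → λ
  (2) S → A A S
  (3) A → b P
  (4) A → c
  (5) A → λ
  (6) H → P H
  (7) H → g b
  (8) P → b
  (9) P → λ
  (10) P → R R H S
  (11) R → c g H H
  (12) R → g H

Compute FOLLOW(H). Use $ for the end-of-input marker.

{$, b, c, g}

FIRST(A) = {λ, b, c}
FIRST(R) = {c, g}
FIRST(S) = {λ, b, c}  (via A A S)
FIRST(P) = {λ, b, c, g}  (via R R H S)
FIRST(H) = {b, c, g}  (via P H)
FOLLOW(S) includes $ since S is the start symbol.
FOLLOW(R): in P→R R H S (occurrence 1), R is followed by R H S with FIRST {c, g}; in P→R R H S (occurrence 2), R is followed by H S with FIRST {b, c, g}. Thus FOLLOW(R) = {b, c, g}.
FOLLOW(S): in S→A A S, the suffix after S is empty (adds nothing new); in P→R R H S, the suffix after S is empty, so FOLLOW(S) ⊇ FOLLOW(P) = {$, b, c, g}. Thus FOLLOW(S) = {$, b, c, g}.
FOLLOW(A): in S→A A S (occurrence 1), A is followed by A S with FIRST {λ, b, c}; in S→A A S (occurrence 1), the suffix after A is nullable, so FOLLOW(A) ⊇ FOLLOW(S) = {$, b, c, g}; in S→A A S (occurrence 2), A is followed by S with FIRST {λ, b, c}; in S→A A S (occurrence 2), the suffix after A is nullable, so FOLLOW(A) ⊇ FOLLOW(S) = {$, b, c, g}. Thus FOLLOW(A) = {$, b, c, g}.
FOLLOW(P): in A→b P, the suffix after P is empty, so FOLLOW(P) ⊇ FOLLOW(A) = {$, b, c, g}; in H→P H, P is followed by H with FIRST {b, c, g}. Thus FOLLOW(P) = {$, b, c, g}.
FOLLOW(H): in H→P H, the suffix after H is empty (adds nothing new); in P→R R H S, H is followed by S with FIRST {λ, b, c}; in P→R R H S, the suffix after H is nullable, so FOLLOW(H) ⊇ FOLLOW(P) = {$, b, c, g}; in R→c g H H (occurrence 1), H is followed by H with FIRST {b, c, g}; in R→c g H H (occurrence 2), the suffix after H is empty, so FOLLOW(H) ⊇ FOLLOW(R) = {b, c, g}; in R→g H, the suffix after H is empty, so FOLLOW(H) ⊇ FOLLOW(R) = {b, c, g}. Thus FOLLOW(H) = {$, b, c, g}.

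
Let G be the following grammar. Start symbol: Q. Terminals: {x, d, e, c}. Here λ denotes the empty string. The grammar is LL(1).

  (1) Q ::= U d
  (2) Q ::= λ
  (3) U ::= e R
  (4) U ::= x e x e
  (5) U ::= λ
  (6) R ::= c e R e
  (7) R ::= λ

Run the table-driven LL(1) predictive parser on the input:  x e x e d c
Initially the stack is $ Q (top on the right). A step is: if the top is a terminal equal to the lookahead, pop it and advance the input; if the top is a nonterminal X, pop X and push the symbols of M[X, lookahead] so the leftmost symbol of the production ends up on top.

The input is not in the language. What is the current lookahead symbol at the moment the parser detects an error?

     Stack        Input          Action
  1  $ Q          x e x e d c $  expand Q ::= U d
  2  $ d U        x e x e d c $  expand U ::= x e x e
  3  $ d e x e x  x e x e d c $  match x
  4  $ d e x e    e x e d c $    match e
  5  $ d e x      x e d c $      match x
  6  $ d e        e d c $        match e
  7  $ d          d c $          match d
  8  $            c $            error: stack empty but input remains

c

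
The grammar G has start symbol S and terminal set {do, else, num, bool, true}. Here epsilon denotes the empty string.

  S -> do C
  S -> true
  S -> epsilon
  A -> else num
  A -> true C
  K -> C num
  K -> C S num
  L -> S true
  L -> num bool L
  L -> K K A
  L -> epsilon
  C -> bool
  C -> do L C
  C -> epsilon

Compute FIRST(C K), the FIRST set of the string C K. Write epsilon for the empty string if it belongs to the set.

FIRST(S) = {epsilon, do, true}
FIRST(A) = {else, true}
FIRST(C) = {epsilon, bool, do}
FIRST(K) = {bool, do, num, true}  (via C num, C S num)
FIRST(L) = {epsilon, bool, do, num, true}  (via S true, K K A)
FIRST(C K): take FIRST of each symbol in turn, carrying on past any symbol whose FIRST contains epsilon; result {bool, do, num, true}.

{bool, do, num, true}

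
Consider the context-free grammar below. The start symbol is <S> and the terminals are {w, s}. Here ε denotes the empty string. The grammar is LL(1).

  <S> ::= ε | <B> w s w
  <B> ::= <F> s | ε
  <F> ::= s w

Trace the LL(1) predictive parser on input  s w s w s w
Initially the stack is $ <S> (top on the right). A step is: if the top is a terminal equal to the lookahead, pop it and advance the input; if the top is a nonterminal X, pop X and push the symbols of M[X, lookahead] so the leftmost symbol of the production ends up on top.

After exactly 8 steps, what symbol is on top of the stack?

w

     Stack          Input          Action
  1  $ <S>          s w s w s w $  expand <S> ::= <B> w s w
  2  $ w s w <B>    s w s w s w $  expand <B> ::= <F> s
  3  $ w s w s <F>  s w s w s w $  expand <F> ::= s w
  4  $ w s w s w s  s w s w s w $  match s
  5  $ w s w s w    w s w s w $    match w
  6  $ w s w s      s w s w $      match s
  7  $ w s w        w s w $        match w
  8  $ w s          s w $          match s
Stack after step 8: $ w (top = w).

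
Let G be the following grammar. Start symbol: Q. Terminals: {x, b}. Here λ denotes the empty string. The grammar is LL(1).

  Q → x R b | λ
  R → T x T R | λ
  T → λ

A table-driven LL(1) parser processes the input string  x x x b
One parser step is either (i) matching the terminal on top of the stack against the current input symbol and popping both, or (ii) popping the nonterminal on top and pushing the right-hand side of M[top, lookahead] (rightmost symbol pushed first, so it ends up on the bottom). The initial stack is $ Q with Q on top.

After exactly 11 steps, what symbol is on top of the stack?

      Stack        Input      Action
   1  $ Q          x x x b $  expand Q → x R b
   2  $ b R x      x x x b $  match x
   3  $ b R        x x b $    expand R → T x T R
   4  $ b R T x T  x x b $    expand T → λ
   5  $ b R T x    x x b $    match x
   6  $ b R T      x b $      expand T → λ
   7  $ b R        x b $      expand R → T x T R
   8  $ b R T x T  x b $      expand T → λ
   9  $ b R T x    x b $      match x
  10  $ b R T      b $        expand T → λ
  11  $ b R        b $        expand R → λ
Stack after step 11: $ b (top = b).

b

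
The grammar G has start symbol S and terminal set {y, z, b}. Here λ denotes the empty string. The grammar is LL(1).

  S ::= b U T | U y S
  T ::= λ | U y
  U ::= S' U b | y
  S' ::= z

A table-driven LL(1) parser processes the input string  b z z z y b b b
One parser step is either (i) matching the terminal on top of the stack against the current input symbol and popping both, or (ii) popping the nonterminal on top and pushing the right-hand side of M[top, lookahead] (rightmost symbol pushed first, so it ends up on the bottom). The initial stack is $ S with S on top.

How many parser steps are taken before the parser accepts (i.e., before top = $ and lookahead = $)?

step 1: stack=$ S  input=b z z z y b b b $  — expand S ::= b U T
step 2: stack=$ T U b  input=b z z z y b b b $  — match b
step 3: stack=$ T U  input=z z z y b b b $  — expand U ::= S' U b
step 4: stack=$ T b U S'  input=z z z y b b b $  — expand S' ::= z
step 5: stack=$ T b U z  input=z z z y b b b $  — match z
step 6: stack=$ T b U  input=z z y b b b $  — expand U ::= S' U b
step 7: stack=$ T b b U S'  input=z z y b b b $  — expand S' ::= z
step 8: stack=$ T b b U z  input=z z y b b b $  — match z
step 9: stack=$ T b b U  input=z y b b b $  — expand U ::= S' U b
step 10: stack=$ T b b b U S'  input=z y b b b $  — expand S' ::= z
step 11: stack=$ T b b b U z  input=z y b b b $  — match z
step 12: stack=$ T b b b U  input=y b b b $  — expand U ::= y
step 13: stack=$ T b b b y  input=y b b b $  — match y
step 14: stack=$ T b b b  input=b b b $  — match b
step 15: stack=$ T b b  input=b b $  — match b
step 16: stack=$ T b  input=b $  — match b
step 17: stack=$ T  input=$  — expand T ::= λ
Accept reached after 17 steps.

17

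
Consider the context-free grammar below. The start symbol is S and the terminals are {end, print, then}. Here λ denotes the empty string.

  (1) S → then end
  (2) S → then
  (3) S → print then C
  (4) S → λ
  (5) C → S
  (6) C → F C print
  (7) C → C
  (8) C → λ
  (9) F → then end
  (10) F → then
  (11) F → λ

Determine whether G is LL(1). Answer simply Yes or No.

FIRST(S) = {λ, print, then}
FIRST(C) = {λ, print, then}
FIRST(F) = {λ, then}
FOLLOW(S) = {$, print}
FOLLOW(C) = {$, print}
FOLLOW(F) = {print, then}
Cell M[C, $] receives both C → S and C → C and C → λ — the grammar is not LL(1).

No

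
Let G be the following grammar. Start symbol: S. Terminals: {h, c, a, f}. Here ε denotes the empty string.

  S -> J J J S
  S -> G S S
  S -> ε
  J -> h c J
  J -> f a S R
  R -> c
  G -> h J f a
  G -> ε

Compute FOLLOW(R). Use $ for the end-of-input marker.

FIRST(J) = {f, h}
FIRST(R) = {c}
FIRST(G) = {ε, h}
FIRST(S) = {ε, f, h}  (via J J J S, G S S)
FOLLOW(S) includes $ since S is the start symbol.
FOLLOW(S): in S->J J J S, the suffix after S is empty (adds nothing new); in S->G S S (occurrence 1), S is followed by S with FIRST {ε, f, h}; in S->G S S (occurrence 1), the suffix after S is nullable (adds nothing new); in S->G S S (occurrence 2), the suffix after S is empty (adds nothing new); in J->f a S R, S is followed by R with FIRST {c}. Thus FOLLOW(S) = {$, c, f, h}.
FOLLOW(J): in S->J J J S (occurrence 1), J is followed by J J S with FIRST {f, h}; in S->J J J S (occurrence 2), J is followed by J S with FIRST {f, h}; in S->J J J S (occurrence 3), J is followed by S with FIRST {ε, f, h}; in S->J J J S (occurrence 3), the suffix after J is nullable, so FOLLOW(J) ⊇ FOLLOW(S) = {$, c, f, h}; in J->h c J, the suffix after J is empty (adds nothing new); in G->h J f a, J is followed by f a with FIRST {f}. Thus FOLLOW(J) = {$, c, f, h}.
FOLLOW(R): in J->f a S R, the suffix after R is empty, so FOLLOW(R) ⊇ FOLLOW(J) = {$, c, f, h}. Thus FOLLOW(R) = {$, c, f, h}.
FOLLOW(G): in S->G S S, G is followed by S S with FIRST {ε, f, h}; in S->G S S, the suffix after G is nullable, so FOLLOW(G) ⊇ FOLLOW(S) = {$, c, f, h}. Thus FOLLOW(G) = {$, c, f, h}.

{$, c, f, h}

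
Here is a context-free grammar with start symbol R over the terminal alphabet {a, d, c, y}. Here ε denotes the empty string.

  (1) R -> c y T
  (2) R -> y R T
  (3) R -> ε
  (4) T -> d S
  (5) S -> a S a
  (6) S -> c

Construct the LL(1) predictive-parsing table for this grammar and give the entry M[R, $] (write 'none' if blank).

FIRST(R) = {ε, c, y}
FIRST(T) = {d}
FIRST(S) = {a, c}
FOLLOW(R) includes $ since R is the start symbol.
FOLLOW(R): in R->y R T, R is followed by T with FIRST {d}. Thus FOLLOW(R) = {$, d}.
For R -> c y T: FIRST(c y T) = {c}, so it goes in M[R, t] for t ∈ {c}.
For R -> y R T: FIRST(y R T) = {y}, so it goes in M[R, t] for t ∈ {y}.
For R -> ε: FIRST(ε) = {ε}, so it goes in M[R, t] for t ∈ {}; since ε ∈ FIRST, also for every t ∈ FOLLOW(R) = {$, d}.

R -> ε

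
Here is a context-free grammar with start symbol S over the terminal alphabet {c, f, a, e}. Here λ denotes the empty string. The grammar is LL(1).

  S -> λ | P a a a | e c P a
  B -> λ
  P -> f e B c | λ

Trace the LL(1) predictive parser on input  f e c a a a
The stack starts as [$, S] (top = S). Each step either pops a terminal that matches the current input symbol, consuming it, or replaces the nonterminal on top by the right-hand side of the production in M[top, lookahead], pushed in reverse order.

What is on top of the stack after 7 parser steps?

a

step 1: stack=$ S  input=f e c a a a $  — expand S -> P a a a
step 2: stack=$ a a a P  input=f e c a a a $  — expand P -> f e B c
step 3: stack=$ a a a c B e f  input=f e c a a a $  — match f
step 4: stack=$ a a a c B e  input=e c a a a $  — match e
step 5: stack=$ a a a c B  input=c a a a $  — expand B -> λ
step 6: stack=$ a a a c  input=c a a a $  — match c
step 7: stack=$ a a a  input=a a a $  — match a
Stack after step 7: $ a a (top = a).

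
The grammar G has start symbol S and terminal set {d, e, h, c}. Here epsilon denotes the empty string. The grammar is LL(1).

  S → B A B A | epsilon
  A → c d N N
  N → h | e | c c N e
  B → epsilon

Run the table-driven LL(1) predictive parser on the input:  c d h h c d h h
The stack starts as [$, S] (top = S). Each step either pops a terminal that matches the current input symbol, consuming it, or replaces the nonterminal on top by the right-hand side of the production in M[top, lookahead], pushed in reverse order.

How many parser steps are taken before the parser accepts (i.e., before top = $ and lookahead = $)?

      Stack          Input              Action
   1  $ S            c d h h c d h h $  expand S → B A B A
   2  $ A B A B      c d h h c d h h $  expand B → epsilon
   3  $ A B A        c d h h c d h h $  expand A → c d N N
   4  $ A B N N d c  c d h h c d h h $  match c
   5  $ A B N N d    d h h c d h h $    match d
   6  $ A B N N      h h c d h h $      expand N → h
   7  $ A B N h      h h c d h h $      match h
   8  $ A B N        h c d h h $        expand N → h
   9  $ A B h        h c d h h $        match h
  10  $ A B          c d h h $          expand B → epsilon
  11  $ A            c d h h $          expand A → c d N N
  12  $ N N d c      c d h h $          match c
  13  $ N N d        d h h $            match d
  14  $ N N          h h $              expand N → h
  15  $ N h          h h $              match h
  16  $ N            h $                expand N → h
  17  $ h            h $                match h
Accept reached after 17 steps.

17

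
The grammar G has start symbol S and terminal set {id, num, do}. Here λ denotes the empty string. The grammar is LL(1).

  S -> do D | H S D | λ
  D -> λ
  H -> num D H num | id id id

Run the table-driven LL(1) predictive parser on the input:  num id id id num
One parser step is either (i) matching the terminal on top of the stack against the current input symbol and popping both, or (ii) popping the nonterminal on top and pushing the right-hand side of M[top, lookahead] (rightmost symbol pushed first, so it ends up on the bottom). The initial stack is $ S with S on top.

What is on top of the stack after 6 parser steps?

step 1: stack=$ S  input=num id id id num $  — expand S -> H S D
step 2: stack=$ D S H  input=num id id id num $  — expand H -> num D H num
step 3: stack=$ D S num H D num  input=num id id id num $  — match num
step 4: stack=$ D S num H D  input=id id id num $  — expand D -> λ
step 5: stack=$ D S num H  input=id id id num $  — expand H -> id id id
step 6: stack=$ D S num id id id  input=id id id num $  — match id
Stack after step 6: $ D S num id id (top = id).

id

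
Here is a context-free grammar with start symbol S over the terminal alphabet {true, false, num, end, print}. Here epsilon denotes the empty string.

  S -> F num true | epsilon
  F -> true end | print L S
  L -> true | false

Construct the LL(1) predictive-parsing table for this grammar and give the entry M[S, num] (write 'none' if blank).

FIRST(F) = {print, true}
FIRST(L) = {false, true}
FIRST(S) = {epsilon, print, true}  (via F num true)
FOLLOW(S) includes $ since S is the start symbol.
FOLLOW(F): in S->F num true, F is followed by num true with FIRST {num}. Thus FOLLOW(F) = {num}.
FOLLOW(S): in F->print L S, the suffix after S is empty, so FOLLOW(S) ⊇ FOLLOW(F) = {num}. Thus FOLLOW(S) = {$, num}.
For S -> F num true: FIRST(F num true) = {print, true}, so it goes in M[S, t] for t ∈ {print, true}.
For S -> epsilon: FIRST(epsilon) = {epsilon}, so it goes in M[S, t] for t ∈ {}; since epsilon ∈ FIRST, also for every t ∈ FOLLOW(S) = {$, num}.

S -> epsilon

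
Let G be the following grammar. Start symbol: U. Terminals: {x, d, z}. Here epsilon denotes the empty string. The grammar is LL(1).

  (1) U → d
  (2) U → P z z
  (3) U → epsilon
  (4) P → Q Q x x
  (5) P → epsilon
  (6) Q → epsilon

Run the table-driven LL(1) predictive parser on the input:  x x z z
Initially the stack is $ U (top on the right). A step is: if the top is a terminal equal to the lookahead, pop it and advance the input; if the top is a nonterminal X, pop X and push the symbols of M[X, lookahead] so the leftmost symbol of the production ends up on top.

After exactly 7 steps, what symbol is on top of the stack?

     Stack          Input      Action
  1  $ U            x x z z $  expand U → P z z
  2  $ z z P        x x z z $  expand P → Q Q x x
  3  $ z z x x Q Q  x x z z $  expand Q → epsilon
  4  $ z z x x Q    x x z z $  expand Q → epsilon
  5  $ z z x x      x x z z $  match x
  6  $ z z x        x z z $    match x
  7  $ z z          z z $      match z
Stack after step 7: $ z (top = z).

z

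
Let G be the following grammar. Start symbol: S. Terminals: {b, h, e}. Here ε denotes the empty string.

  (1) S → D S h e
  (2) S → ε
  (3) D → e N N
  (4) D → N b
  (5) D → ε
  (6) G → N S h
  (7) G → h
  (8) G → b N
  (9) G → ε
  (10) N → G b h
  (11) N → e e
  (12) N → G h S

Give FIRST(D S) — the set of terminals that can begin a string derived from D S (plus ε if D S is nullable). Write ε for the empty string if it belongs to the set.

{ε, b, e, h}

FIRST(S) = {ε, b, e, h}  (via D S h e)
FIRST(D) = {ε, b, e, h}  (via N b)
FIRST(G) = {ε, b, e, h}  (via N S h)
FIRST(N) = {b, e, h}  (via G b h, G h S)
FIRST(D S): take FIRST of each symbol in turn, carrying on past any symbol whose FIRST contains ε; result {ε, b, e, h}.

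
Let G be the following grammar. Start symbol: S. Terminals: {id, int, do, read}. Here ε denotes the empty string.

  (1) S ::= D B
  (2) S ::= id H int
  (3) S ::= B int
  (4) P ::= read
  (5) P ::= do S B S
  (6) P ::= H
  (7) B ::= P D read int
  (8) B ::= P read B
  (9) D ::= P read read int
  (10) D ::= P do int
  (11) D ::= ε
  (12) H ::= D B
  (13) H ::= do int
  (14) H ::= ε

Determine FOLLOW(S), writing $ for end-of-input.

FIRST(S) = {do, id, read}  (via D B, B int)
FIRST(P) = {ε, do, read}  (via H)
FIRST(D) = {ε, do, read}  (via P read read int, P do int)
FIRST(B) = {do, read}  (via P D read int, P read B)
FIRST(H) = {ε, do, read}  (via D B)
FOLLOW(S) includes $ since S is the start symbol.
FOLLOW(P): in B::=P D read int, P is followed by D read int with FIRST {do, read}; in B::=P read B, P is followed by read B with FIRST {read}; in D::=P read read int, P is followed by read read int with FIRST {read}; in D::=P do int, P is followed by do int with FIRST {do}. Thus FOLLOW(P) = {do, read}.
FOLLOW(S): in P::=do S B S (occurrence 1), S is followed by B S with FIRST {do, read}; in P::=do S B S (occurrence 2), the suffix after S is empty, so FOLLOW(S) ⊇ FOLLOW(P) = {do, read}. Thus FOLLOW(S) = {$, do, read}.
FOLLOW(D): in S::=D B, D is followed by B with FIRST {do, read}; in B::=P D read int, D is followed by read int with FIRST {read}; in H::=D B, D is followed by B with FIRST {do, read}. Thus FOLLOW(D) = {do, read}.
FOLLOW(H): in S::=id H int, H is followed by int with FIRST {int}; in P::=H, the suffix after H is empty, so FOLLOW(H) ⊇ FOLLOW(P) = {do, read}. Thus FOLLOW(H) = {do, int, read}.
FOLLOW(B): in S::=D B, the suffix after B is empty, so FOLLOW(B) ⊇ FOLLOW(S) = {$, do, read}; in S::=B int, B is followed by int with FIRST {int}; in P::=do S B S, B is followed by S with FIRST {do, id, read}; in B::=P read B, the suffix after B is empty (adds nothing new); in H::=D B, the suffix after B is empty, so FOLLOW(B) ⊇ FOLLOW(H) = {do, int, read}. Thus FOLLOW(B) = {$, do, id, int, read}.

{$, do, read}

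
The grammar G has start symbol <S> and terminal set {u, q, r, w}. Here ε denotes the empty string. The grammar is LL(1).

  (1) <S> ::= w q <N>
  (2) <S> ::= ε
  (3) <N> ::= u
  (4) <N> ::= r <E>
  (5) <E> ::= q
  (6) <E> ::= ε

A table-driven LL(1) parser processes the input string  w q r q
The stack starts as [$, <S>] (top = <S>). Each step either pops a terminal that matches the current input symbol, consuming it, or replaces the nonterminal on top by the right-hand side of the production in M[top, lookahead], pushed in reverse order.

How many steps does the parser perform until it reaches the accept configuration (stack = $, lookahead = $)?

     Stack      Input      Action
  1  $ <S>      w q r q $  expand <S> ::= w q <N>
  2  $ <N> q w  w q r q $  match w
  3  $ <N> q    q r q $    match q
  4  $ <N>      r q $      expand <N> ::= r <E>
  5  $ <E> r    r q $      match r
  6  $ <E>      q $        expand <E> ::= q
  7  $ q        q $        match q
Accept reached after 7 steps.

7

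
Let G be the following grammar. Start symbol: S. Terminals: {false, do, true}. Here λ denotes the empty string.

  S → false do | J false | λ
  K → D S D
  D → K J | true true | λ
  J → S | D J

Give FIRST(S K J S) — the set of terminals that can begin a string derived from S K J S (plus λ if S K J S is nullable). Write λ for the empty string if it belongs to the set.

{λ, false, true}

FIRST(S): from S→false do we get {false}; from S→J false we get {false, true}; from S→λ we get {λ}. So FIRST(S) = {λ, false, true}.
FIRST(K): from K→D S D we get {λ, false, true}. So FIRST(K) = {λ, false, true}.
FIRST(D): from D→K J we get {λ, false, true}; from D→true true we get {true}; from D→λ we get {λ}. So FIRST(D) = {λ, false, true}.
FIRST(J): from J→S we get {λ, false, true}; from J→D J we get {λ, false, true}. So FIRST(J) = {λ, false, true}.
FIRST(S K J S): take FIRST of each symbol in turn, carrying on past any symbol whose FIRST contains λ; result {λ, false, true}.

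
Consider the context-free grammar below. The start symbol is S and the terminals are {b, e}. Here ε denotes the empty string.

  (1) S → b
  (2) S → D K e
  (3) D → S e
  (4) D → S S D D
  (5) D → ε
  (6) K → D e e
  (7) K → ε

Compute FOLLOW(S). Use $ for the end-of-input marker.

{$, b, e}

FIRST(S): from S→b we get {b}; from S→D K e we get {b, e}. So FIRST(S) = {b, e}.
FIRST(D): from D→S e we get {b, e}; from D→S S D D we get {b, e}; from D→ε we get {ε}. So FIRST(D) = {ε, b, e}.
FIRST(K): from K→D e e we get {b, e}; from K→ε we get {ε}. So FIRST(K) = {ε, b, e}.
FOLLOW(S) includes $ since S is the start symbol.
FOLLOW(D): in S→D K e, D is followed by K e with FIRST {b, e}; in D→S S D D (occurrence 1), D is followed by D with FIRST {ε, b, e}; in D→S S D D (occurrence 1), the suffix after D is nullable (adds nothing new); in D→S S D D (occurrence 2), the suffix after D is empty (adds nothing new); in K→D e e, D is followed by e e with FIRST {e}. Thus FOLLOW(D) = {b, e}.
FOLLOW(S): in D→S e, S is followed by e with FIRST {e}; in D→S S D D (occurrence 1), S is followed by S D D with FIRST {b, e}; in D→S S D D (occurrence 2), S is followed by D D with FIRST {ε, b, e}; in D→S S D D (occurrence 2), the suffix after S is nullable, so FOLLOW(S) ⊇ FOLLOW(D) = {b, e}. Thus FOLLOW(S) = {$, b, e}.
FOLLOW(K): in S→D K e, K is followed by e with FIRST {e}. Thus FOLLOW(K) = {e}.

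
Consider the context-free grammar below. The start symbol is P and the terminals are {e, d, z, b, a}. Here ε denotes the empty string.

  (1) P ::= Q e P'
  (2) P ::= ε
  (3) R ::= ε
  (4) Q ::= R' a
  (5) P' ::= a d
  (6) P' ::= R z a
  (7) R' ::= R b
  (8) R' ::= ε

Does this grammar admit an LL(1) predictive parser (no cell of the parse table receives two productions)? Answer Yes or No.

FIRST(P) = {ε, a, b}
FIRST(R) = {ε}
FIRST(Q) = {a, b}
FIRST(P') = {a, z}
FIRST(R') = {ε, b}
FOLLOW(P) = {$}
FOLLOW(R) = {b, z}
FOLLOW(Q) = {e}
FOLLOW(P') = {$}
FOLLOW(R') = {a}
Each cell of M receives at most one production.

Yes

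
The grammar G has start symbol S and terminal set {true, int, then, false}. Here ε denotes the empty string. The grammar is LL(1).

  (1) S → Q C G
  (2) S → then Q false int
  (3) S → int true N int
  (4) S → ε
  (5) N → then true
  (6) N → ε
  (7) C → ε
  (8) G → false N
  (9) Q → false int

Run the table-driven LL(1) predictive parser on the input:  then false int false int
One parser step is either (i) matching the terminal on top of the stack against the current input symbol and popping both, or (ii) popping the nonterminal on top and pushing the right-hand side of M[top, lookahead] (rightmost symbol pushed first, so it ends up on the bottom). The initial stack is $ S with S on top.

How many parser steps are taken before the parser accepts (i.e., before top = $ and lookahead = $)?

7

step 1: stack=$ S  input=then false int false int $  — expand S → then Q false int
step 2: stack=$ int false Q then  input=then false int false int $  — match then
step 3: stack=$ int false Q  input=false int false int $  — expand Q → false int
step 4: stack=$ int false int false  input=false int false int $  — match false
step 5: stack=$ int false int  input=int false int $  — match int
step 6: stack=$ int false  input=false int $  — match false
step 7: stack=$ int  input=int $  — match int
Accept reached after 7 steps.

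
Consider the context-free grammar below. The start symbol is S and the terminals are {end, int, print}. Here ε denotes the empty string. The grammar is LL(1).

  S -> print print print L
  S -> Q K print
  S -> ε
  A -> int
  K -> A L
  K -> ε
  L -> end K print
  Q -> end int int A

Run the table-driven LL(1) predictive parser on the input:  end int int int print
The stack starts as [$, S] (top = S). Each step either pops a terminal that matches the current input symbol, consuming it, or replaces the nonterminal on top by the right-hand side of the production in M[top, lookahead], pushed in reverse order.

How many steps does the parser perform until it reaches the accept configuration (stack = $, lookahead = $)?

     Stack                    Input                    Action
  1  $ S                      end int int int print $  expand S -> Q K print
  2  $ print K Q              end int int int print $  expand Q -> end int int A
  3  $ print K A int int end  end int int int print $  match end
  4  $ print K A int int      int int int print $      match int
  5  $ print K A int          int int print $          match int
  6  $ print K A              int print $              expand A -> int
  7  $ print K int            int print $              match int
  8  $ print K                print $                  expand K -> ε
  9  $ print                  print $                  match print
Accept reached after 9 steps.

9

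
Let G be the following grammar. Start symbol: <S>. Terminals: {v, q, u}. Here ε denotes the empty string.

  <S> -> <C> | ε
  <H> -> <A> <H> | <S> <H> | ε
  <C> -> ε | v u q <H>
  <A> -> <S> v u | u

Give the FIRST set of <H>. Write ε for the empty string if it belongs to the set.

FIRST(<C>) = {ε, v}
FIRST(<S>) = {ε, v}  (via <C>)
FIRST(<A>) = {u, v}  (via <S> v u)
FIRST(<H>) = {ε, u, v}  (via <A> <H>, <S> <H>)

{ε, u, v}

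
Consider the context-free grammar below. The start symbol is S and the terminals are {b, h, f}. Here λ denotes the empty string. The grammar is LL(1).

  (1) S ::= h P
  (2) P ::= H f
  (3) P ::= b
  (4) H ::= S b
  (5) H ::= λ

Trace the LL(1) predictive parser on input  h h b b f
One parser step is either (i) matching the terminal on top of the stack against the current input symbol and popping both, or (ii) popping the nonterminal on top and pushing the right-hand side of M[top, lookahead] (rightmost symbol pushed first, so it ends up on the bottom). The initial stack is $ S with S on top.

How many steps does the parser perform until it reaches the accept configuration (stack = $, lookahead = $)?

step 1: stack=$ S  input=h h b b f $  — expand S ::= h P
step 2: stack=$ P h  input=h h b b f $  — match h
step 3: stack=$ P  input=h b b f $  — expand P ::= H f
step 4: stack=$ f H  input=h b b f $  — expand H ::= S b
step 5: stack=$ f b S  input=h b b f $  — expand S ::= h P
step 6: stack=$ f b P h  input=h b b f $  — match h
step 7: stack=$ f b P  input=b b f $  — expand P ::= b
step 8: stack=$ f b b  input=b b f $  — match b
step 9: stack=$ f b  input=b f $  — match b
step 10: stack=$ f  input=f $  — match f
Accept reached after 10 steps.

10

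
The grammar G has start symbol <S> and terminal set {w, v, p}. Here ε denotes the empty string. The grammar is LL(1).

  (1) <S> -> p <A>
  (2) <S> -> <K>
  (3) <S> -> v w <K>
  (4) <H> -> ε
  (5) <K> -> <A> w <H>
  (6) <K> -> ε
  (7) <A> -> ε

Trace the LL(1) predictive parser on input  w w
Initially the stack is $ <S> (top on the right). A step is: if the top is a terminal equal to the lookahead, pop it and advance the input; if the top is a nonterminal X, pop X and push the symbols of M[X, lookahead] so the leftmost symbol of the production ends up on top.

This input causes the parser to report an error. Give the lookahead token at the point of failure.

     Stack        Input  Action
  1  $ <S>        w w $  expand <S> -> <K>
  2  $ <K>        w w $  expand <K> -> <A> w <H>
  3  $ <H> w <A>  w w $  expand <A> -> ε
  4  $ <H> w      w w $  match w
  5  $ <H>        w $    error: M[<H>, w] is empty

w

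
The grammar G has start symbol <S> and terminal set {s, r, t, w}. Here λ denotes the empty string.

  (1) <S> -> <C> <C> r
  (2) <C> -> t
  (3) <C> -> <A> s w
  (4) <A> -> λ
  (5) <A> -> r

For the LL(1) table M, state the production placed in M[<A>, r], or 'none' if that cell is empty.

FIRST(<A>) = {λ, r}
FIRST(<C>) = {r, s, t}  (via <A> s w)
FIRST(<S>) = {r, s, t}  (via <C> <C> r)
FOLLOW(<S>) includes $ since <S> is the start symbol.
FOLLOW(<A>): in <C>-><A> s w, <A> is followed by s w with FIRST {s}. Thus FOLLOW(<A>) = {s}.
For <A> -> λ: FIRST(λ) = {λ}, so it goes in M[<A>, t] for t ∈ {}; since λ ∈ FIRST, also for every t ∈ FOLLOW(<A>) = {s}.
For <A> -> r: FIRST(r) = {r}, so it goes in M[<A>, t] for t ∈ {r}.

<A> -> r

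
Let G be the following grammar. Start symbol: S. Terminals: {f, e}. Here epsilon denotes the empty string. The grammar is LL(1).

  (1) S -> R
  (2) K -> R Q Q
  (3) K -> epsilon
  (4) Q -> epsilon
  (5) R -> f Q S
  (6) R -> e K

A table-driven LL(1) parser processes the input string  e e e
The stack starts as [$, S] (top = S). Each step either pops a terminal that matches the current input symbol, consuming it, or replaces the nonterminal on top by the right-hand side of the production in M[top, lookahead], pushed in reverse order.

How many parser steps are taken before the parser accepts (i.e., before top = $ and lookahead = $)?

step 1: stack=$ S  input=e e e $  — expand S -> R
step 2: stack=$ R  input=e e e $  — expand R -> e K
step 3: stack=$ K e  input=e e e $  — match e
step 4: stack=$ K  input=e e $  — expand K -> R Q Q
step 5: stack=$ Q Q R  input=e e $  — expand R -> e K
step 6: stack=$ Q Q K e  input=e e $  — match e
step 7: stack=$ Q Q K  input=e $  — expand K -> R Q Q
step 8: stack=$ Q Q Q Q R  input=e $  — expand R -> e K
step 9: stack=$ Q Q Q Q K e  input=e $  — match e
step 10: stack=$ Q Q Q Q K  input=$  — expand K -> epsilon
step 11: stack=$ Q Q Q Q  input=$  — expand Q -> epsilon
step 12: stack=$ Q Q Q  input=$  — expand Q -> epsilon
step 13: stack=$ Q Q  input=$  — expand Q -> epsilon
step 14: stack=$ Q  input=$  — expand Q -> epsilon
Accept reached after 14 steps.

14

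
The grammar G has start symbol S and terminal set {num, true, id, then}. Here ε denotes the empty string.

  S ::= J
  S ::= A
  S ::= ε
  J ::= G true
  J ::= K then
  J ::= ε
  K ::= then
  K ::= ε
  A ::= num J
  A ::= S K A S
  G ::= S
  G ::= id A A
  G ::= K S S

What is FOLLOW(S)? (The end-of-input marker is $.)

FIRST(K): from K::=then we get {then}; from K::=ε we get {ε}. So FIRST(K) = {ε, then}.
FIRST(S): from S::=J we get {ε, id, num, then, true}; from S::=A we get {id, num, then, true}; from S::=ε we get {ε}. So FIRST(S) = {ε, id, num, then, true}.
FIRST(A): from A::=num J we get {num}; from A::=S K A S we get {id, num, then, true}. So FIRST(A) = {id, num, then, true}.
FIRST(G): from G::=S we get {ε, id, num, then, true}; from G::=id A A we get {id}; from G::=K S S we get {ε, id, num, then, true}. So FIRST(G) = {ε, id, num, then, true}.
FIRST(J): from J::=G true we get {id, num, then, true}; from J::=K then we get {then}; from J::=ε we get {ε}. So FIRST(J) = {ε, id, num, then, true}.
FOLLOW(S) includes $ since S is the start symbol.
FOLLOW(G): in J::=G true, G is followed by true with FIRST {true}. Thus FOLLOW(G) = {true}.
FOLLOW(K): in J::=K then, K is followed by then with FIRST {then}; in A::=S K A S, K is followed by A S with FIRST {id, num, then, true}; in G::=K S S, K is followed by S S with FIRST {ε, id, num, then, true}; in G::=K S S, the suffix after K is nullable, so FOLLOW(K) ⊇ FOLLOW(G) = {true}. Thus FOLLOW(K) = {id, num, then, true}.
FOLLOW(S): in A::=S K A S (occurrence 1), S is followed by K A S with FIRST {id, num, then, true}; in A::=S K A S (occurrence 2), the suffix after S is empty, so FOLLOW(S) ⊇ FOLLOW(A) = {$, id, num, then, true}; in G::=S, the suffix after S is empty, so FOLLOW(S) ⊇ FOLLOW(G) = {true}; in G::=K S S (occurrence 1), S is followed by S with FIRST {ε, id, num, then, true}; in G::=K S S (occurrence 1), the suffix after S is nullable, so FOLLOW(S) ⊇ FOLLOW(G) = {true}; in G::=K S S (occurrence 2), the suffix after S is empty, so FOLLOW(S) ⊇ FOLLOW(G) = {true}. Thus FOLLOW(S) = {$, id, num, then, true}.
FOLLOW(A): in S::=A, the suffix after A is empty, so FOLLOW(A) ⊇ FOLLOW(S) = {$, id, num, then, true}; in A::=S K A S, A is followed by S with FIRST {ε, id, num, then, true}; in A::=S K A S, the suffix after A is nullable (adds nothing new); in G::=id A A (occurrence 1), A is followed by A with FIRST {id, num, then, true}; in G::=id A A (occurrence 2), the suffix after A is empty, so FOLLOW(A) ⊇ FOLLOW(G) = {true}. Thus FOLLOW(A) = {$, id, num, then, true}.
FOLLOW(J): in S::=J, the suffix after J is empty, so FOLLOW(J) ⊇ FOLLOW(S) = {$, id, num, then, true}; in A::=num J, the suffix after J is empty, so FOLLOW(J) ⊇ FOLLOW(A) = {$, id, num, then, true}. Thus FOLLOW(J) = {$, id, num, then, true}.

{$, id, num, then, true}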